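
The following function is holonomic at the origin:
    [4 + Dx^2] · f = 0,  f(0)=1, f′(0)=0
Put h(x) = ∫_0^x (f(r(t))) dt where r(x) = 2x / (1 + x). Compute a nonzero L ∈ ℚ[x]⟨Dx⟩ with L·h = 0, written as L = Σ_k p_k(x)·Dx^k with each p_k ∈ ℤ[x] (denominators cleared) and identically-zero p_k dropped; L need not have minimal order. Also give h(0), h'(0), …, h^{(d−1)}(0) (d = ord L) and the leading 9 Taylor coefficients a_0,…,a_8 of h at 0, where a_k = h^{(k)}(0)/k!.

f: a_k = 1, 0, -2, 0, 2/3, 0, -4/45, 0, 2/315, …
h₀=f(r): pull back L_f along r ⇒ L₀.
∫: right-multiply L₀ by Dx.
L = 16·Dx + (2 + 6·x + 6·x^2 + 2·x^3)·Dx^2 + (1 + 4·x + 6·x^2 + 4·x^3 + x^4)·Dx^3  (order 3).
h: a_k = 0, 1, 0, -8/3, 4, -8/3, -16/9, 392/45, -82/5, …
ICs: h(0) = 0, h′(0) = 1, h′′(0) = 0.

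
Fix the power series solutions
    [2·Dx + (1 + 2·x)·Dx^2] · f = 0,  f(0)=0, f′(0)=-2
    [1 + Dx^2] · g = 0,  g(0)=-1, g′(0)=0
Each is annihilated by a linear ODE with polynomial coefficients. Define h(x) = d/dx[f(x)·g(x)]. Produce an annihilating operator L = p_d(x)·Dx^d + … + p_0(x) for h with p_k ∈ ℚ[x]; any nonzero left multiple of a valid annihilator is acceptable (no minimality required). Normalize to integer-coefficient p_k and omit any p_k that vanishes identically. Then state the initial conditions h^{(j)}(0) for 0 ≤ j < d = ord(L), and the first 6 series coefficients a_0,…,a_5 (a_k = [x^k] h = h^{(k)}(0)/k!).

f: a_k = 0, -2, 2, -8/3, 4, -32/5, …
g: a_k = -1, 0, 1/2, 0, -1/24, 0, …
f·g: L₀ = L_f ⊗_s L_g, ord ≤ 2·2.
h=h₀': d/dx-closure on L₀ ⇒ L.
L = (-52 - 31·x - 87·x^2 - 96·x^3 - 8·x^4 + 48·x^5 + 16·x^6) + (-33 - 98·x - 80·x^2 + 80·x^4 + 32·x^5)·Dx + (-55 - 46·x - 110·x^2 - 96·x^3 + 32·x^4 + 96·x^5 + 32·x^6)·Dx^2 + (-33 - 98·x - 80·x^2 + 80·x^4 + 32·x^5)·Dx^3 + (-3 - 15·x - 23·x^2 + 40·x^4 + 48·x^5 + 16·x^6)·Dx^4  (order 4).
h: a_k = 2, -4, 5, -12, 103/4, -105/2, …
ICs: h(0) = 2, h′(0) = -4, h′′(0) = 10, h′′′(0) = -72.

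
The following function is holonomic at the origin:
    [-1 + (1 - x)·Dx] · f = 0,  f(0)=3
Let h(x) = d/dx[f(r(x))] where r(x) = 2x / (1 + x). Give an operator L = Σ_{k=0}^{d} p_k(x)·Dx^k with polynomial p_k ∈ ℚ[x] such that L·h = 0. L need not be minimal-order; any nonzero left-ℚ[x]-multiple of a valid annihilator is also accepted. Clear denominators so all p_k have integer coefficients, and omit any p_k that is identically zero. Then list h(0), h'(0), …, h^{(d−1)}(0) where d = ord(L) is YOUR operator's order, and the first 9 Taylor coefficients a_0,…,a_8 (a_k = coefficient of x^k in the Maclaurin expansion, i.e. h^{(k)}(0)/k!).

f: a_k = 3, 3, 3, 3, 3, 3, 3, 3, 3, …
L₀ from L_f via x↦r, Dx↦r'^{-1}Dx.
Derive L from L₀ (diff closure).
L = 2 + (-1 + x)·Dx  (order 1).
h: a_k = 6, 12, 18, 24, 30, 36, 42, 48, 54, …
ICs: h(0) = 6.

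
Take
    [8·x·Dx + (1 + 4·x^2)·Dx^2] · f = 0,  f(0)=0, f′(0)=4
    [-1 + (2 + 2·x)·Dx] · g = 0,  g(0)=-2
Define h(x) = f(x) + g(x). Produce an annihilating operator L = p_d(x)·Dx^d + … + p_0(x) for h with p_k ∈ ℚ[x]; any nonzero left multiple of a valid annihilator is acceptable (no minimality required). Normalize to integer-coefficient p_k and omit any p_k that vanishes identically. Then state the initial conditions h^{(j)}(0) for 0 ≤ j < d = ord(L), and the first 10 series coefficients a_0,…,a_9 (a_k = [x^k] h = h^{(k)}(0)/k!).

L = (-16 - 40·x + 192·x^2 + 96·x^3)·Dx + (-35 - 64·x + 328·x^2 + 768·x^3 + 336·x^4)·Dx^2 + (-2 + 30·x + 48·x^2 + 144·x^3 + 224·x^4 + 96·x^5)·Dx^3  (order 3).
h: a_k = -2, 3, 1/4, -131/24, 5/64, 8157/640, 21/512, -262375/7168, 429/16384, 33547997/294912, …
ICs: h(0) = -2, h′(0) = 3, h′′(0) = 1/2.

f: a_k = 0, 4, 0, -16/3, 0, 64/5, 0, -256/7, 0, 1024/9, …
g: a_k = -2, -1, 1/4, -1/8, 5/64, -7/128, 21/512, -33/1024, 429/16384, -715/32768, …
h₀=f+g: left-lcm gives L₀, ord ≤ 3.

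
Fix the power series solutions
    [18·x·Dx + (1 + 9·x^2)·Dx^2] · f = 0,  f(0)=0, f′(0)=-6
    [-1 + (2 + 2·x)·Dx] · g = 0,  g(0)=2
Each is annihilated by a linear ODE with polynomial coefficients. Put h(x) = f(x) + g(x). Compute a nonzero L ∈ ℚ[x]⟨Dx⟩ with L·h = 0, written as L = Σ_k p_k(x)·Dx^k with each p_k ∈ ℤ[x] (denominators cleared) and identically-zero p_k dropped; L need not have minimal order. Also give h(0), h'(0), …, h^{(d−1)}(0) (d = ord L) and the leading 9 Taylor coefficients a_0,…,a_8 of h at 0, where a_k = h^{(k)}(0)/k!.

L = (-36 - 90·x + 972·x^2 + 486·x^3)·Dx + (-75 - 144·x + 1818·x^2 + 3888·x^3 + 1701·x^4)·Dx^2 + (-2 + 70·x + 108·x^2 + 684·x^3 + 1134·x^4 + 486·x^5)·Dx^3  (order 3).
h: a_k = 2, -5, -1/4, 145/8, -5/64, -62173/640, -21/512, 4479207/7168, -429/16384, …
ICs: h(0) = 2, h′(0) = -5, h′′(0) = -1/2.

f: a_k = 0, -6, 0, 18, 0, -486/5, 0, 4374/7, 0, …
g: a_k = 2, 1, -1/4, 1/8, -5/64, 7/128, -21/512, 33/1024, -429/16384, …
Weyl lclm of L_f,L_g ⇒ L₀ (ord ≤ 3).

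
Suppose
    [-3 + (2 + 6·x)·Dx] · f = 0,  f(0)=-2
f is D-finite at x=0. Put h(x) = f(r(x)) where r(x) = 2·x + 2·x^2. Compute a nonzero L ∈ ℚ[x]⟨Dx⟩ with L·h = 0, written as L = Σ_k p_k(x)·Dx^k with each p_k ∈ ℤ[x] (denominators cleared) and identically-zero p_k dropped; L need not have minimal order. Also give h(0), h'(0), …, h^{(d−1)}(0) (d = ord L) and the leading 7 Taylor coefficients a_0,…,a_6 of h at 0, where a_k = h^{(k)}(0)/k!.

f: a_k = -2, -3, 9/4, -27/8, 405/64, -1701/128, 15309/512, …
Change of var in L_f (x↦r) gives L₀.
L = (-3 - 6·x) + (1 + 6·x + 6·x^2)·Dx  (order 1).
h: a_k = -2, -6, 3, -9, 117/4, -405/4, 2943/8, …
ICs: h(0) = -2.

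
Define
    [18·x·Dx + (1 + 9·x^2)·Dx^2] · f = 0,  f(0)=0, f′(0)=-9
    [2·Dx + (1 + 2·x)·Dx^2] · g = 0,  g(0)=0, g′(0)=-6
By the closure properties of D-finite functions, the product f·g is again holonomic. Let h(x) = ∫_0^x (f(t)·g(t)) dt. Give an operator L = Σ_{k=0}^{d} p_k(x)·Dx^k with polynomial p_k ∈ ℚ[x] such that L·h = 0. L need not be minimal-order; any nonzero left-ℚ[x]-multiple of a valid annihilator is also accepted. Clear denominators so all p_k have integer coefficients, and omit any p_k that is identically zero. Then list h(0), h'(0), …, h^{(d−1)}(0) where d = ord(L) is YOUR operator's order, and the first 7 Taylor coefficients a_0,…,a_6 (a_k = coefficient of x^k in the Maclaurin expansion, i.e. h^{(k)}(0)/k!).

f: a_k = 0, -9, 0, 27, 0, -729/5, 0, …
g: a_k = 0, -6, 6, -8, 12, -96/5, 32, …
f·g: L₀ = L_f ⊗_s L_g, ord ≤ 2·2.
h=∫h₀ ⇒ L = L₀·Dx.
L = (792 + 3024·x + 22680·x^2 + 102384·x^3 + 174960·x^4 + 151632·x^5 + 104976·x^7)·Dx^2 + (332 + 4752·x + 28908·x^2 + 127008·x^3 + 351216·x^4 + 542376·x^5 + 408240·x^6 + 157464·x^7 + 367416·x^8)·Dx^3 + (44 + 916·x + 6696·x^2 + 27252·x^3 + 85860·x^4 + 193428·x^5 + 279936·x^6 + 224532·x^7 + 157464·x^8 + 209952·x^9)·Dx^4 + (10 + 76·x + 418·x^2 + 1728·x^3 + 5391·x^4 + 12960·x^5 + 24948·x^6 + 34992·x^7 + 29889·x^8 + 26244·x^9 + 26244·x^10)·Dx^5  (order 5).
h: a_k = 0, 0, 0, 18, -27/2, -18, 9, …
ICs: h(0) = 0, h′(0) = 0, h′′(0) = 0, h′′′(0) = 108, h′′′′(0) = -324.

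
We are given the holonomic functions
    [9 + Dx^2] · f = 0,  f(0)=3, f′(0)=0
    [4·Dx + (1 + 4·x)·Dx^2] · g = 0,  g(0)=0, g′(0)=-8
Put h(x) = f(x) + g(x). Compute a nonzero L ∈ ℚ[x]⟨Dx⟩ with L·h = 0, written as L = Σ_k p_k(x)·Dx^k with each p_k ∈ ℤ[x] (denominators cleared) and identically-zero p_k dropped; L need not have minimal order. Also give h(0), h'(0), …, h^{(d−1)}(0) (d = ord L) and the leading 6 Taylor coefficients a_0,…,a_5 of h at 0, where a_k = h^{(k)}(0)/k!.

L = (3780 + 2592·x + 5184·x^2)·Dx + (369 + 2124·x + 3888·x^2 + 5184·x^3)·Dx^2 + (420 + 288·x + 576·x^2)·Dx^3 + (41 + 236·x + 432·x^2 + 576·x^3)·Dx^4  (order 4).
h: a_k = 3, -8, 5/2, -128/3, 1105/8, -2048/5, …
ICs: h(0) = 3, h′(0) = -8, h′′(0) = 5, h′′′(0) = -256.

f: a_k = 3, 0, -27/2, 0, 81/8, 0, …
g: a_k = 0, -8, 16, -128/3, 128, -2048/5, …
Weyl lclm of L_f,L_g ⇒ L₀ (ord ≤ 4).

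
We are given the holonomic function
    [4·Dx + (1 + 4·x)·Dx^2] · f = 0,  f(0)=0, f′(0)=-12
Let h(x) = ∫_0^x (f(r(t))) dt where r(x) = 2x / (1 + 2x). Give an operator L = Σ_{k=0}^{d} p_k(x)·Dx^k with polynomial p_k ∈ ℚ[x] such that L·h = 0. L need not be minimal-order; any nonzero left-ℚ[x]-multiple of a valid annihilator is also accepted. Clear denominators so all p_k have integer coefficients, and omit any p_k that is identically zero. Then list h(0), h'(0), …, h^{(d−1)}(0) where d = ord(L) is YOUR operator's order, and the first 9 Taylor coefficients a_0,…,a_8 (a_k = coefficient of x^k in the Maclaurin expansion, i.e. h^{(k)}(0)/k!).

f: a_k = 0, -12, 24, -64, 192, -3072/5, 2048, -49152/7, 24576, …
L₀ from L_f via x↦r, Dx↦r'^{-1}Dx.
∫: right-multiply L₀ by Dx.
L = (12 + 40·x)·Dx^2 + (1 + 12·x + 20·x^2)·Dx^3  (order 3).
h: a_k = 0, 0, -12, 48, -248, 7488/5, -49984/5, 71424, -3749952/7, …
ICs: h(0) = 0, h′(0) = 0, h′′(0) = -24.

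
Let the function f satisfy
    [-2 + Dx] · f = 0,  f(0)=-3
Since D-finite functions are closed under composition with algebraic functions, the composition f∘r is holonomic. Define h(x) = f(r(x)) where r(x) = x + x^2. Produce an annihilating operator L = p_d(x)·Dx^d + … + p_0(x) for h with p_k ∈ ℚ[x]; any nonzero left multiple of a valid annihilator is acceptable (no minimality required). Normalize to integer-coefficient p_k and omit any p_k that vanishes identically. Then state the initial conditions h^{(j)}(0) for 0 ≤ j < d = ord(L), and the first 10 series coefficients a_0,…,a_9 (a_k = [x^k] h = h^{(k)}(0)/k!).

f: a_k = -3, -6, -6, -4, -2, -4/5, -4/15, -8/105, -2/105, -4/945, …
h₀=f(r): pull back L_f along r ⇒ L₀.
L = (-2 - 4·x) + Dx  (order 1).
h: a_k = -3, -6, -12, -16, -20, -104/5, -304/15, -1856/105, -1528/105, -2096/189, …
ICs: h(0) = -3.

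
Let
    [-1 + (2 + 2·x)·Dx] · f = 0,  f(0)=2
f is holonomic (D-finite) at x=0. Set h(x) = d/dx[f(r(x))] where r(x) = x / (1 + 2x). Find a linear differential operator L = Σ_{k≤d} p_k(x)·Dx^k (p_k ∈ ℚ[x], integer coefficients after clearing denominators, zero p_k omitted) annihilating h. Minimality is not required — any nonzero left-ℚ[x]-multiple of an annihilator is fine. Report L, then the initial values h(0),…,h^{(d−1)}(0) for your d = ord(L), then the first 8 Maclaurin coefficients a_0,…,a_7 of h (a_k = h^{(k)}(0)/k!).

f: a_k = 2, 1, -1/4, 1/8, -5/64, 7/128, -21/512, 33/1024, …
L₀ from L_f via x↦r, Dx↦r'^{-1}Dx.
Differentiate: ansatz ord ≤ ord L₀ ⇒ L.
L = (-9 - 24·x) + (-2 - 10·x - 12·x^2)·Dx  (order 1).
h: a_k = 1, -9/2, 123/8, -757/16, 17715/128, -100935/256, 1134735/1024, -6340365/2048, …
ICs: h(0) = 1.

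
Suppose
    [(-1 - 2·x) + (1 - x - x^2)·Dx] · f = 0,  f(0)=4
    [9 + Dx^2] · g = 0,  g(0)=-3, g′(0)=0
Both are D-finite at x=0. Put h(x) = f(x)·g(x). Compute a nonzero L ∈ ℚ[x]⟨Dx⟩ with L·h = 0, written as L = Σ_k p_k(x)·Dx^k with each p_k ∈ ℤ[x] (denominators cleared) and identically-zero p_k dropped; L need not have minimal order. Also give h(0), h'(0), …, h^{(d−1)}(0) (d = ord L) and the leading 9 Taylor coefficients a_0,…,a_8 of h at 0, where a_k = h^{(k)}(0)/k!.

f: a_k = 4, 4, 8, 12, 20, 32, 52, 84, 136, …
g: a_k = -3, 0, 27/2, 0, -81/8, 0, 243/80, 0, -2187/4480, …
Product ⇒ symmetric product L₀, ord ≤ 2.
L = (-7 + 9·x + 9·x^2) + (2 + 4·x)·Dx + (-1 + x + x^2)·Dx^2  (order 2).
h: a_k = -12, -12, 30, 18, 15/2, 51/2, 903/20, 1413/20, 127509/1120, …
ICs: h(0) = -12, h′(0) = -12.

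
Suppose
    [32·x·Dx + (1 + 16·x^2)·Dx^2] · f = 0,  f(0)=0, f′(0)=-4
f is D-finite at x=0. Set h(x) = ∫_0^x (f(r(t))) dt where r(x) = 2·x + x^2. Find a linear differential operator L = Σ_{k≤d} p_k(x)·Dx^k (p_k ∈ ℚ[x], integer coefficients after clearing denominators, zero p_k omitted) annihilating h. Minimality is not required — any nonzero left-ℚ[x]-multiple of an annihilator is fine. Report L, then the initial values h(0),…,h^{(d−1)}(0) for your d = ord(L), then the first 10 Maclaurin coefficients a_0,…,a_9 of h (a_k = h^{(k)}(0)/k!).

L = (-1 + 128·x + 256·x^2 + 192·x^3 + 48·x^4)·Dx^2 + (1 + x + 64·x^2 + 128·x^3 + 80·x^4 + 16·x^5)·Dx^3  (order 3).
h: a_k = 0, 0, -4, -4/3, 128/3, 256/5, -16064/15, -49088/21, 247808/7, 1040384/9, …
ICs: h(0) = 0, h′(0) = 0, h′′(0) = -8.

f: a_k = 0, -4, 0, 64/3, 0, -1024/5, 0, 16384/7, 0, -262144/9, …
h₀=f(r): pull back L_f along r ⇒ L₀.
Integrate: L := L₀·Dx.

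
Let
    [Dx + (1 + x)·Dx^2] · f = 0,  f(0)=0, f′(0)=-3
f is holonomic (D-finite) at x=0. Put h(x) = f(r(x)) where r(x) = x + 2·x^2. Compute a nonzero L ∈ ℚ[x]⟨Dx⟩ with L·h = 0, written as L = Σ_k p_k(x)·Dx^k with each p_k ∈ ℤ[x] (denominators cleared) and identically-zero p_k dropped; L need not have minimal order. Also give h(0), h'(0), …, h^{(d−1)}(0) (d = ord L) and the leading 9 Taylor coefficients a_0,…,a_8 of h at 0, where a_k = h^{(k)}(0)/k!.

f: a_k = 0, -3, 3/2, -1, 3/4, -3/5, 1/2, -3/7, 3/8, …
L₀ from L_f via x↦r, Dx↦r'^{-1}Dx.
L = (-3 + 4·x + 8·x^2)·Dx + (1 + 5·x + 6·x^2 + 8·x^3)·Dx^2  (order 2).
h: a_k = 0, -3, -9/2, 5, 3/4, -33/5, 9/2, 39/7, -93/8, …
ICs: h(0) = 0, h′(0) = -3.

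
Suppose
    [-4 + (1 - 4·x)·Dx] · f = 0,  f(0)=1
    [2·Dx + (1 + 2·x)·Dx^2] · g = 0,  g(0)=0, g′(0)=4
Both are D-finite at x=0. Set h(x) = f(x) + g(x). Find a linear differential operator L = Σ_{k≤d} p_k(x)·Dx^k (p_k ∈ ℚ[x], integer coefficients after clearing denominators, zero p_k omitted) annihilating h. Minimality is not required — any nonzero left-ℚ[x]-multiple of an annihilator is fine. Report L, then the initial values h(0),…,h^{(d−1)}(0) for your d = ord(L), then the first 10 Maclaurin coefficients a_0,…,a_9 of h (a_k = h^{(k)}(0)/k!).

L = (128 + 64·x)·Dx + (44 + 224·x + 128·x^2)·Dx^2 + (-5 + 6·x + 48·x^2 + 32·x^3)·Dx^3  (order 3).
h: a_k = 1, 8, 12, 208/3, 248, 5184/5, 12224/3, 114944/7, 65472, 2360320/9, …
ICs: h(0) = 1, h′(0) = 8, h′′(0) = 24.

f: a_k = 1, 4, 16, 64, 256, 1024, 4096, 16384, 65536, 262144, …
g: a_k = 0, 4, -4, 16/3, -8, 64/5, -64/3, 256/7, -64, 1024/9, …
h₀=f+g: left-lcm gives L₀, ord ≤ 3.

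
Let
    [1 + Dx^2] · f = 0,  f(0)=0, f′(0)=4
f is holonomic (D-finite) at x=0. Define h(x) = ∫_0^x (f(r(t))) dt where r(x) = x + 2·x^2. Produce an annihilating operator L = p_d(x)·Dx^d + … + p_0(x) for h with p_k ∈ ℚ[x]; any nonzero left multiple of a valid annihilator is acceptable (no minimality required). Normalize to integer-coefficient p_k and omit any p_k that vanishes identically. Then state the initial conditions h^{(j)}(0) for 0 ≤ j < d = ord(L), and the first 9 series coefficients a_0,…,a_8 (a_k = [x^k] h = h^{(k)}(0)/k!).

L = (1 + 12·x + 48·x^2 + 64·x^3)·Dx - 4·Dx^2 + (1 + 4·x)·Dx^3  (order 3).
h: a_k = 0, 0, 2, 8/3, -1/6, -4/5, -239/180, -5/7, 1679/10080, …
ICs: h(0) = 0, h′(0) = 0, h′′(0) = 4.

f: a_k = 0, 4, 0, -2/3, 0, 1/30, 0, -1/1260, 0, …
Change of var in L_f (x↦r) gives L₀.
Integrate: L := L₀·Dx.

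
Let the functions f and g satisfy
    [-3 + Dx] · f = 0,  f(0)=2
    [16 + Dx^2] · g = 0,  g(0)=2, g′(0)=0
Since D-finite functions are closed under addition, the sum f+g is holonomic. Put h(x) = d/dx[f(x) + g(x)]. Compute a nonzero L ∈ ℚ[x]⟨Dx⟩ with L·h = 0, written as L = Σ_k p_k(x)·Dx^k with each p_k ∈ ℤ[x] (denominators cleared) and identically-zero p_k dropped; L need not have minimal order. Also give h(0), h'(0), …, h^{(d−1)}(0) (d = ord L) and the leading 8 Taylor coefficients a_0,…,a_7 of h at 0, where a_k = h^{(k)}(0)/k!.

f: a_k = 2, 6, 9, 9, 27/4, 81/20, 81/40, 243/280, …
g: a_k = 2, 0, -16, 0, 64/3, 0, -512/45, 0, …
Sum ⇒ L₀ = lclm(L_f,L_g) in ℚ(x)⟨Dx⟩.
h=h₀': d/dx-closure on L₀ ⇒ L.
L = 48 - 16·Dx + 3·Dx^2 - Dx^3  (order 3).
h: a_k = 6, -14, 27, 337/3, 81/4, -3367/60, 243/40, 72097/2520, …
ICs: h(0) = 6, h′(0) = -14, h′′(0) = 54.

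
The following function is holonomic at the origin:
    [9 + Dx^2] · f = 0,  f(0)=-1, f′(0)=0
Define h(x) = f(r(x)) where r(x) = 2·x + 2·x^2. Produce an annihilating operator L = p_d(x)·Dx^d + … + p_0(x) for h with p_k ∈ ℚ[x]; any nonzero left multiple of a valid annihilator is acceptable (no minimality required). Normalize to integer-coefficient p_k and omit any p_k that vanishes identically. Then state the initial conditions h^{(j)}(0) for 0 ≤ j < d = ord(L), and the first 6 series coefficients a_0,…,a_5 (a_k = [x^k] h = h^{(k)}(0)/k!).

f: a_k = -1, 0, 9/2, 0, -27/8, 0, …
Substitute x→r, Dx→(1/r')Dx; clear ⇒ L₀.
L = (36 + 216·x + 432·x^2 + 288·x^3) - 2·Dx + (1 + 2·x)·Dx^2  (order 2).
h: a_k = -1, 0, 18, 36, -36, -216, …
ICs: h(0) = -1, h′(0) = 0.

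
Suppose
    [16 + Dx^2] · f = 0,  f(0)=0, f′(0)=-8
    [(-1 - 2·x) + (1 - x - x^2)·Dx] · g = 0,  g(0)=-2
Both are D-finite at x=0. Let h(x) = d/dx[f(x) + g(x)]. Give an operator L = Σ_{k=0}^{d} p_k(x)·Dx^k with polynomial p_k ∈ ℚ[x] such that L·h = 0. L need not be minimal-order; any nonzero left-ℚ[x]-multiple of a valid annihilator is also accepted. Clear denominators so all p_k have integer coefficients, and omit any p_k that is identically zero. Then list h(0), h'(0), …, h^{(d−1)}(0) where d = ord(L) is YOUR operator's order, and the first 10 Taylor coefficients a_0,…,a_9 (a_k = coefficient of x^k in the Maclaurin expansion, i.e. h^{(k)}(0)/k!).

f: a_k = 0, -8, 0, 64/3, 0, -256/15, 0, 2048/315, 0, -4096/2835, …
g: a_k = -2, -2, -4, -6, -10, -16, -26, -42, -68, -110, …
Weyl lclm of L_f,L_g ⇒ L₀ (ord ≤ 3).
h=h₀': d/dx-closure on L₀ ⇒ L.
L = (1472 + 2624·x + 2560·x^2 + 640·x^3 + 2240·x^4 + 2304·x^5 + 768·x^6) + (-272 - 112·x + 1008·x^2 - 160·x^3 - 800·x^4 + 576·x^5 + 896·x^6 + 256·x^7)·Dx + (92 + 164·x + 160·x^2 + 40·x^3 + 140·x^4 + 144·x^5 + 48·x^6)·Dx^2 + (-17 - 7·x + 63·x^2 - 10·x^3 - 50·x^4 + 36·x^5 + 56·x^6 + 16·x^7)·Dx^3  (order 3).
h: a_k = -10, -8, 46, -40, -496/3, -156, -11182/45, -544, -315946/315, -1780, …
ICs: h(0) = -10, h′(0) = -8, h′′(0) = 92.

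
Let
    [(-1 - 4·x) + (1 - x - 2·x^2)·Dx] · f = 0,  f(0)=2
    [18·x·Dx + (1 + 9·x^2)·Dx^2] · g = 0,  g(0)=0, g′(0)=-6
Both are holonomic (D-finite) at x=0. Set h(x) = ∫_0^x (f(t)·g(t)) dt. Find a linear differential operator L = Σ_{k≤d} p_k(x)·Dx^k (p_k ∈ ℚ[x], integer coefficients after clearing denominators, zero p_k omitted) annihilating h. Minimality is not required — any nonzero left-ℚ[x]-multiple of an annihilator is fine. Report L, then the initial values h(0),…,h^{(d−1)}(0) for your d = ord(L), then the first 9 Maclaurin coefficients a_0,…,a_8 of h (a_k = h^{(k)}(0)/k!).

L = (4 + 18·x + 108·x^2)·Dx + (2 - 10·x + 36·x^2 + 108·x^3)·Dx^2 + (-1 + x - 7·x^2 + 9·x^3 + 18·x^4)·Dx^3  (order 3).
h: a_k = 0, 0, -6, -4, 0, -24/5, -182/5, -1332/35, 2391/35, …
ICs: h(0) = 0, h′(0) = 0, h′′(0) = -12.

f: a_k = 2, 2, 6, 10, 22, 42, 86, 170, 342, …
g: a_k = 0, -6, 0, 18, 0, -486/5, 0, 4374/7, 0, …
f·g: L₀ = L_f ⊗_s L_g, ord ≤ 1·2.
Integrate: L := L₀·Dx.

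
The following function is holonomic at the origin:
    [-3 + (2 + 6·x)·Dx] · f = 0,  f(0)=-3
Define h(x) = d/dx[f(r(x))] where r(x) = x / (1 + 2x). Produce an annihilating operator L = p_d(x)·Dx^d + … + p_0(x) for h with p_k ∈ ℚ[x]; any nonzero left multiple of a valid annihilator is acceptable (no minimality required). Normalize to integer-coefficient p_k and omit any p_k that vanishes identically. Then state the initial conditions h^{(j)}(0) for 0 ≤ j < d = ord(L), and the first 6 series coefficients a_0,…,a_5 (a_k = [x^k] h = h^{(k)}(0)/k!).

f: a_k = -3, -9/2, 27/8, -81/16, 1215/128, -5103/256, …
Change of var in L_f (x↦r) gives L₀.
h=h₀': d/dx-closure on L₀ ⇒ L.
L = (-11 - 40·x) + (-2 - 14·x - 20·x^2)·Dx  (order 1).
h: a_k = -9/2, 99/4, -1755/16, 14895/32, -508635/256, 4432509/512, …
ICs: h(0) = -9/2.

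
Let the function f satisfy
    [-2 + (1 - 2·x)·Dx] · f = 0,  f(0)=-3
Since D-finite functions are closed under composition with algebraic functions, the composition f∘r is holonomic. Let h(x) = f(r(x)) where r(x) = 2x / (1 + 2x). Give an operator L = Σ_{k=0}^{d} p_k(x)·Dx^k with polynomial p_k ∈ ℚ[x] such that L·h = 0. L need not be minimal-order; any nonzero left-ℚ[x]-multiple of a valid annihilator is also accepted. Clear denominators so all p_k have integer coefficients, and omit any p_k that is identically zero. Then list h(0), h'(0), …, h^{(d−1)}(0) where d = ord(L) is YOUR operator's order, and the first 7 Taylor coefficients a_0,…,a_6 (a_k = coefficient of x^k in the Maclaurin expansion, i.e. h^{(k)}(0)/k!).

f: a_k = -3, -6, -12, -24, -48, -96, -192, …
Substitute x→r, Dx→(1/r')Dx; clear ⇒ L₀.
L = 4 + (-1 + 4·x^2)·Dx  (order 1).
h: a_k = -3, -12, -24, -48, -96, -192, -384, …
ICs: h(0) = -3.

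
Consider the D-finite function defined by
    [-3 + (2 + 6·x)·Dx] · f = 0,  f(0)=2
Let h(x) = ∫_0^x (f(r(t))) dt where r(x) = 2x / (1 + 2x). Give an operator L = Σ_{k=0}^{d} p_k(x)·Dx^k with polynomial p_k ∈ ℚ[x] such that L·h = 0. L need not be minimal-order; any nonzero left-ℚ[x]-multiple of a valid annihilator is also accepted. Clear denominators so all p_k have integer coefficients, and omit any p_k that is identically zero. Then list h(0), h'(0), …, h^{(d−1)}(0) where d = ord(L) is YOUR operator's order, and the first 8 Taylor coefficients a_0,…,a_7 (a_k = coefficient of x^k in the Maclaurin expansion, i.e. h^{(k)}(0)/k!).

f: a_k = 2, 3, -9/4, 27/8, -405/64, 1701/128, -15309/512, 72171/1024, …
f∘r: x↦r, Dx↦Dx/r' in L_f ⇒ L₀.
∫: right-multiply L₀ by Dx.
L = -3·Dx + (1 + 10·x + 16·x^2)·Dx^2  (order 2).
h: a_k = 0, 2, 3, -7, 87/4, -1677/20, 3023/8, -106305/56, …
ICs: h(0) = 0, h′(0) = 2.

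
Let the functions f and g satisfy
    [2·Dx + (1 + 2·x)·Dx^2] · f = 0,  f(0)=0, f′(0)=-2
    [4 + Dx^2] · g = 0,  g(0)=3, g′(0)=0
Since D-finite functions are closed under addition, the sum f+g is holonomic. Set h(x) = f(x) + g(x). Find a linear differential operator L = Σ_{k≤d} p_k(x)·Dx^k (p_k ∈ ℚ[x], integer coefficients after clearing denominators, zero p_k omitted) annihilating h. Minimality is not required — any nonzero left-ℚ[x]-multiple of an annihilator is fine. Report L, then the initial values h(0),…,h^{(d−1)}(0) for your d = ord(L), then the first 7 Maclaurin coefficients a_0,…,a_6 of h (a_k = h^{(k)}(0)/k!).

f: a_k = 0, -2, 2, -8/3, 4, -32/5, 32/3, …
g: a_k = 3, 0, -6, 0, 2, 0, -4/15, …
L₀ := lclm(L_f,L_g); ord L₀ ≤ 2+2.
L = (56 + 32·x + 32·x^2)·Dx + (12 + 40·x + 48·x^2 + 32·x^3)·Dx^2 + (14 + 8·x + 8·x^2)·Dx^3 + (3 + 10·x + 12·x^2 + 8·x^3)·Dx^4  (order 4).
h: a_k = 3, -2, -4, -8/3, 6, -32/5, 52/5, …
ICs: h(0) = 3, h′(0) = -2, h′′(0) = -8, h′′′(0) = -16.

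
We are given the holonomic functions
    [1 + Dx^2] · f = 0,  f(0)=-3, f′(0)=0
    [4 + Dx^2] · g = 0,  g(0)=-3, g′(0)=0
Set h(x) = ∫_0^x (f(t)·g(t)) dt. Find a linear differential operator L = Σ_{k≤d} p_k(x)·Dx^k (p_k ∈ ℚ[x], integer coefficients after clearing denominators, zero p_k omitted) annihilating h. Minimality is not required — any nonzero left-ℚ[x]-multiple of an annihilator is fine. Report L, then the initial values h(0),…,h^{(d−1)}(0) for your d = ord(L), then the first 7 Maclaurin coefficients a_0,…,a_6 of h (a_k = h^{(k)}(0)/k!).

f: a_k = -3, 0, 3/2, 0, -1/8, 0, 1/240, …
g: a_k = -3, 0, 6, 0, -2, 0, 4/15, …
L₀ := L_f ⊗_s L_g (sym. prod.), ord ≤ 4.
h=∫h₀ ⇒ L = L₀·Dx.
L = 9·Dx + 10·Dx^3 + Dx^5  (order 5).
h: a_k = 0, 9, 0, -15/2, 0, 123/40, 0, …
ICs: h(0) = 0, h′(0) = 9, h′′(0) = 0, h′′′(0) = -45, h′′′′(0) = 0.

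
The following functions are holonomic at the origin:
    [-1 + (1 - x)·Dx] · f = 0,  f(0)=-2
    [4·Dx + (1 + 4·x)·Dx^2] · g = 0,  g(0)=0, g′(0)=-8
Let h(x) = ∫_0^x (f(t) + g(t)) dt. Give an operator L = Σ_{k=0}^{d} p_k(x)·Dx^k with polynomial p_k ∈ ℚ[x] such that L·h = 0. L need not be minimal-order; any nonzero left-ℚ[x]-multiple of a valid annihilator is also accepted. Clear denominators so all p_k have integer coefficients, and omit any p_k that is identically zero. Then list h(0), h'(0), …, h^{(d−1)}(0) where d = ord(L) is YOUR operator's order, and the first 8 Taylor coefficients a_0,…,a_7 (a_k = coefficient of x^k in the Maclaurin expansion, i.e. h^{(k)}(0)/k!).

f: a_k = -2, -2, -2, -2, -2, -2, -2, -2, …
g: a_k = 0, -8, 16, -128/3, 128, -2048/5, 4096/3, -32768/7, …
h₀=f+g: left-lcm gives L₀, ord ≤ 3.
h=∫₀ˣh₀: take L = L₀·Dx.
L = (44 + 16·x)·Dx^2 + (-13 + 56·x + 32·x^2)·Dx^3 + (-3 - 11·x + 6·x^2 + 8·x^3)·Dx^4  (order 4).
h: a_k = 0, -2, -5, 14/3, -67/6, 126/5, -343/5, 4090/21, …
ICs: h(0) = 0, h′(0) = -2, h′′(0) = -10, h′′′(0) = 28.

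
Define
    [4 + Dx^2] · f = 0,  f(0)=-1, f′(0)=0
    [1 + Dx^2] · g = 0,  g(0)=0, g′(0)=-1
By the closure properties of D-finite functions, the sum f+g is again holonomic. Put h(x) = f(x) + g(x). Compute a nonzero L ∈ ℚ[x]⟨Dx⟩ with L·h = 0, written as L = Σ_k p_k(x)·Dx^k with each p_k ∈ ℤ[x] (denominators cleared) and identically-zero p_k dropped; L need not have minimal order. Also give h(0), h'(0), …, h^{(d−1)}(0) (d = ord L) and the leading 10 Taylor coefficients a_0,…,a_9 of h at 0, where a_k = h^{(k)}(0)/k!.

f: a_k = -1, 0, 2, 0, -2/3, 0, 4/45, 0, -2/315, 0, …
g: a_k = 0, -1, 0, 1/6, 0, -1/120, 0, 1/5040, 0, -1/362880, …
h₀=f+g: left-lcm gives L₀, ord ≤ 4.
L = 4 + 5·Dx^2 + Dx^4  (order 4).
h: a_k = -1, -1, 2, 1/6, -2/3, -1/120, 4/45, 1/5040, -2/315, -1/362880, …
ICs: h(0) = -1, h′(0) = -1, h′′(0) = 4, h′′′(0) = 1.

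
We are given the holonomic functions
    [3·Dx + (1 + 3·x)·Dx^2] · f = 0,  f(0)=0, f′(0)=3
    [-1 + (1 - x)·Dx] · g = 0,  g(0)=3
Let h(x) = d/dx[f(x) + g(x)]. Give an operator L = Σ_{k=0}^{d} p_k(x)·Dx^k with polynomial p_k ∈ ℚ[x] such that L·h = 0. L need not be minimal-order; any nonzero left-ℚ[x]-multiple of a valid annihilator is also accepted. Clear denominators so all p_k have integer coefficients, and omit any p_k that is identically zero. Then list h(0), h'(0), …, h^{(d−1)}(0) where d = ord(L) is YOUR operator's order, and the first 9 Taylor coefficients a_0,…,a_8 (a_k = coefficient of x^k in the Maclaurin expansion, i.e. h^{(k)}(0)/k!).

L = (-54 - 18·x) + (12 - 72·x - 36·x^2)·Dx + (5 + 13·x - 9·x^2 - 9·x^3)·Dx^2  (order 2).
h: a_k = 6, -3, 36, -69, 258, -711, 2208, -6537, 19710, …
ICs: h(0) = 6, h′(0) = -3.

f: a_k = 0, 3, -9/2, 9, -81/4, 243/5, -243/2, 2187/7, -6561/8, …
g: a_k = 3, 3, 3, 3, 3, 3, 3, 3, 3, …
L₀ := lclm(L_f,L_g); ord L₀ ≤ 2+1.
h₀' ⇒ L via d/dx closure of L₀.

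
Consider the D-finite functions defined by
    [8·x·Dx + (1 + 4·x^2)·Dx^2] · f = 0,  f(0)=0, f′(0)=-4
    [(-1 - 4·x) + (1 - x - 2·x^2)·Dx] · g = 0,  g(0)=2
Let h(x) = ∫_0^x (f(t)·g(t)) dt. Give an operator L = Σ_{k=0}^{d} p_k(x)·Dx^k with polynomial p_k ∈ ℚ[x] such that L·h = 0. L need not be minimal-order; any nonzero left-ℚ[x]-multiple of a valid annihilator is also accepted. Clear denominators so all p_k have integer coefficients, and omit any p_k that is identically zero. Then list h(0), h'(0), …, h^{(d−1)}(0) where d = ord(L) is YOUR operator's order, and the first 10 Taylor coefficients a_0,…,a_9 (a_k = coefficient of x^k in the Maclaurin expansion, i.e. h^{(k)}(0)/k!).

L = (4 + 8·x + 48·x^2)·Dx + (2 + 16·x^2 + 48·x^3)·Dx^2 + (-1 + x - 2·x^2 + 4·x^3 + 8·x^4)·Dx^3  (order 3).
h: a_k = 0, 0, -4, -8/3, -10/3, -88/15, -68/5, -2104/105, -3023/105, -1192/21, …
ICs: h(0) = 0, h′(0) = 0, h′′(0) = -8.

f: a_k = 0, -4, 0, 16/3, 0, -64/5, 0, 256/7, 0, -1024/9, …
g: a_k = 2, 2, 6, 10, 22, 42, 86, 170, 342, 682, …
h₀=f·g: eliminate ⇒ L₀, order ≤ 2·1.
Integrate: L := L₀·Dx.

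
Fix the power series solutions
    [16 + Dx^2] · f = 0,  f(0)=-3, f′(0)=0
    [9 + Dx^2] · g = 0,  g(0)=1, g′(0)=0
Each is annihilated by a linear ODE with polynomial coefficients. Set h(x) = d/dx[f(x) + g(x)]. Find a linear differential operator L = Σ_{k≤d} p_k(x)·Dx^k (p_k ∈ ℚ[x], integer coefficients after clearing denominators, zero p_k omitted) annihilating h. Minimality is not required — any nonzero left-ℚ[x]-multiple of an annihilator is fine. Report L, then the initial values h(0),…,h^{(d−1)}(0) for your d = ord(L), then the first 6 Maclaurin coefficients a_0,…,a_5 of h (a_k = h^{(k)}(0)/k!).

f: a_k = -3, 0, 24, 0, -32, 0, …
g: a_k = 1, 0, -9/2, 0, 27/8, 0, …
f+g: L₀ = lclm(L_f,L_g), ord ≤ 2+2.
h=h₀': d/dx-closure on L₀ ⇒ L.
L = 144 + 25·Dx^2 + Dx^4  (order 4).
h: a_k = 0, 39, 0, -229/2, 0, 3853/40, …
ICs: h(0) = 0, h′(0) = 39, h′′(0) = 0, h′′′(0) = -687.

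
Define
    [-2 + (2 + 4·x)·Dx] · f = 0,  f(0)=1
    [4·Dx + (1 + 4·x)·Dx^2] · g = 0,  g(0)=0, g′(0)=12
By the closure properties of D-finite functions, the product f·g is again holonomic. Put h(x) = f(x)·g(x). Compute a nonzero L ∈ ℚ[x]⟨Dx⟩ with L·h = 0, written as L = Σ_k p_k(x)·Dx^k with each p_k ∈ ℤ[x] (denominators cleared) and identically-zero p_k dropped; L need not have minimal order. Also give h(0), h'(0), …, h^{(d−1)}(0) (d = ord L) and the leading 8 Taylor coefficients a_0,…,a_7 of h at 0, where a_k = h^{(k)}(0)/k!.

f: a_k = 1, 1, -1/2, 1/2, -5/8, 7/8, -21/16, 33/16, …
g: a_k = 0, 12, -24, 64, -192, 3072/5, -2048, 49152/7, …
f·g: L₀ = L_f ⊗_s L_g, ord ≤ 1·2.
L = (-1 + 4·x) + (2 + 4·x)·Dx + (1 + 8·x + 20·x^2 + 16·x^3)·Dx^2  (order 2).
h: a_k = 0, 12, -12, 34, -110, 3709/10, -12801/10, 629127/140, …
ICs: h(0) = 0, h′(0) = 12.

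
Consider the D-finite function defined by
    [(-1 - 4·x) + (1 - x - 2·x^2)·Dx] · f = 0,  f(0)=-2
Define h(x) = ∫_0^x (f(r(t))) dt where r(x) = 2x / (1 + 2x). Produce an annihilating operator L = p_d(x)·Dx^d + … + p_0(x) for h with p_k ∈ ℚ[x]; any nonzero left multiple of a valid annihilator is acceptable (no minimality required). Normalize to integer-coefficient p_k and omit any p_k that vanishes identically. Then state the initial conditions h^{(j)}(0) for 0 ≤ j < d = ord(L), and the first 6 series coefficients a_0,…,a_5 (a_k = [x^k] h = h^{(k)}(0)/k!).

f: a_k = -2, -2, -6, -10, -22, -42, …
f∘r: x↦r, Dx↦Dx/r' in L_f ⇒ L₀.
h=∫₀ˣh₀: take L = L₀·Dx.
L = (2 + 20·x)·Dx + (-1 - 4·x + 4·x^2 + 16·x^3)·Dx^2  (order 2).
h: a_k = 0, -2, -2, -16/3, 0, -128/5, …
ICs: h(0) = 0, h′(0) = -2.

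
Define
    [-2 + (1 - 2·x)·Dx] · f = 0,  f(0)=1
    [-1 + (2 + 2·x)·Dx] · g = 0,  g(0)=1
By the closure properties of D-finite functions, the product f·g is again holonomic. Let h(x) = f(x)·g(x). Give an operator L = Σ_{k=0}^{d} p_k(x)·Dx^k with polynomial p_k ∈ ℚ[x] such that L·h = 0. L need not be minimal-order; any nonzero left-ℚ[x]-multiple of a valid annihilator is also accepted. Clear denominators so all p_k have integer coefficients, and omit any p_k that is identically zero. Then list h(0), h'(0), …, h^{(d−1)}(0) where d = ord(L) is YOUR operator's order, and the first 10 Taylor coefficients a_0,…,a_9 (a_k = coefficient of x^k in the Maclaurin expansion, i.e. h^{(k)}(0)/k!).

L = (5 + 2·x) + (-2 + 2·x + 4·x^2)·Dx  (order 1).
h: a_k = 1, 5/2, 39/8, 157/16, 2507/128, 10035/256, 80259/1024, 321069/2048, 10273779/32768, 41095831/65536, …
ICs: h(0) = 1.

f: a_k = 1, 2, 4, 8, 16, 32, 64, 128, 256, 512, …
g: a_k = 1, 1/2, -1/8, 1/16, -5/128, 7/256, -21/1024, 33/2048, -429/32768, 715/65536, …
f·g: L₀ = L_f ⊗_s L_g, ord ≤ 1·1.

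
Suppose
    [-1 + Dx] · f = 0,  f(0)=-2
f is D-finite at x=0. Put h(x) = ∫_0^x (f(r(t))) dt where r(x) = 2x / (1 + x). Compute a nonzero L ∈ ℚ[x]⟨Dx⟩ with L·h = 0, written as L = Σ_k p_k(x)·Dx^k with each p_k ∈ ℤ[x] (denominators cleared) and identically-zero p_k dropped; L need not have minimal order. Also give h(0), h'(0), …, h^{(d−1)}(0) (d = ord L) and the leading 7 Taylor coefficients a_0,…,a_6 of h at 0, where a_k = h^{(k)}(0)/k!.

L = -2·Dx + (1 + 2·x + x^2)·Dx^2  (order 2).
h: a_k = 0, -2, -2, 0, 1/3, -4/15, 2/15, …
ICs: h(0) = 0, h′(0) = -2.

f: a_k = -2, -2, -1, -1/3, -1/12, -1/60, -1/360, …
f∘r: x↦r, Dx↦Dx/r' in L_f ⇒ L₀.
h=∫₀ˣh₀: take L = L₀·Dx.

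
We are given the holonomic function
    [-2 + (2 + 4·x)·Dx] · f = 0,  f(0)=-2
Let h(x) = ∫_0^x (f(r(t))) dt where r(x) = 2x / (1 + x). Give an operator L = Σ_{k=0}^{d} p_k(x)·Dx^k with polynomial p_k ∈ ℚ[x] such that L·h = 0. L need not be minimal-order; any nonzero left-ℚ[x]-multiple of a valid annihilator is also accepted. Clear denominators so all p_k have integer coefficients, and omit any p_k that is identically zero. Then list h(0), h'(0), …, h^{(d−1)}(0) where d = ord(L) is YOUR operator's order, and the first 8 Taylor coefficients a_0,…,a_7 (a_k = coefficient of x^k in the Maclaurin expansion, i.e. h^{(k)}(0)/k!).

L = -2·Dx + (1 + 6·x + 5·x^2)·Dx^2  (order 2).
h: a_k = 0, -2, -2, 8/3, -5, 12, -34, 752/7, …
ICs: h(0) = 0, h′(0) = -2.

f: a_k = -2, -2, 1, -1, 5/4, -7/4, 21/8, -33/8, …
Substitute x→r, Dx→(1/r')Dx; clear ⇒ L₀.
∫: right-multiply L₀ by Dx.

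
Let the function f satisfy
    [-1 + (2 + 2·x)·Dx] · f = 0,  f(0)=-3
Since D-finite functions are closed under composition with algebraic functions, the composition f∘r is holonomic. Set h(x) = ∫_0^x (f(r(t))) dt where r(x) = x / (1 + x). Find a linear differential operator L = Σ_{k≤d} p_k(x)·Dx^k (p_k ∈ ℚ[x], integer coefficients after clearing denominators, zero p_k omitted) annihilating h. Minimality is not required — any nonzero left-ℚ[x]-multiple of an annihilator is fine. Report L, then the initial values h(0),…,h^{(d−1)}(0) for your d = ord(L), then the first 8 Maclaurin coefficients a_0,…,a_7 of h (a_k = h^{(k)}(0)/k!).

L = -Dx + (2 + 6·x + 4·x^2)·Dx^2  (order 2).
h: a_k = 0, -3, -3/4, 5/8, -39/64, 423/640, -399/512, 7059/7168, …
ICs: h(0) = 0, h′(0) = -3.

f: a_k = -3, -3/2, 3/8, -3/16, 15/128, -21/256, 63/1024, -99/2048, …
Substitute x→r, Dx→(1/r')Dx; clear ⇒ L₀.
h=∫h₀ ⇒ L = L₀·Dx.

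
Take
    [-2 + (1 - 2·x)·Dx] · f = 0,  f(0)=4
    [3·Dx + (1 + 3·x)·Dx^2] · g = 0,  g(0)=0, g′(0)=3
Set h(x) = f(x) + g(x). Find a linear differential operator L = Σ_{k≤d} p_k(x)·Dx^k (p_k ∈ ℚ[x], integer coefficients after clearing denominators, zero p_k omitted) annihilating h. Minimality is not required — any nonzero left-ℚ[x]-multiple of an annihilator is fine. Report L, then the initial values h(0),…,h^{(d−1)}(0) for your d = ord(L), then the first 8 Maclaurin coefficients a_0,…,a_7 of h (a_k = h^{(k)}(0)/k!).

f: a_k = 4, 8, 16, 32, 64, 128, 256, 512, …
g: a_k = 0, 3, -9/2, 9, -81/4, 243/5, -243/2, 2187/7, …
h₀=f+g: left-lcm gives L₀, ord ≤ 3.
L = (144 + 72·x)·Dx + (6 + 216·x + 144·x^2)·Dx^2 + (-7 - 13·x + 36·x^2 + 36·x^3)·Dx^3  (order 3).
h: a_k = 4, 11, 23/2, 41, 175/4, 883/5, 269/2, 5771/7, …
ICs: h(0) = 4, h′(0) = 11, h′′(0) = 23.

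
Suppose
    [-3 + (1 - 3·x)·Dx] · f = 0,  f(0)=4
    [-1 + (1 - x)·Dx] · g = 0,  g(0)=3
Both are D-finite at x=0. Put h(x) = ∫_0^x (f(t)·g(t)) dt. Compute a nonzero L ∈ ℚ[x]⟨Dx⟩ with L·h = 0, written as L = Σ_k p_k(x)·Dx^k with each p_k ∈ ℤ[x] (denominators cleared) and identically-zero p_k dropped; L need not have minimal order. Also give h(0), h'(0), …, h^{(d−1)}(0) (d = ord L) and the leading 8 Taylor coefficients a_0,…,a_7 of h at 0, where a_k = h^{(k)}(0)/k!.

f: a_k = 4, 12, 36, 108, 324, 972, 2916, 8748, …
g: a_k = 3, 3, 3, 3, 3, 3, 3, 3, …
L₀ := L_f ⊗_s L_g (sym. prod.), ord ≤ 1.
h=∫₀ˣh₀: take L = L₀·Dx.
L = (-4 + 6·x)·Dx + (1 - 4·x + 3·x^2)·Dx^2  (order 2).
h: a_k = 0, 12, 24, 52, 120, 1452/5, 728, 13116/7, …
ICs: h(0) = 0, h′(0) = 12.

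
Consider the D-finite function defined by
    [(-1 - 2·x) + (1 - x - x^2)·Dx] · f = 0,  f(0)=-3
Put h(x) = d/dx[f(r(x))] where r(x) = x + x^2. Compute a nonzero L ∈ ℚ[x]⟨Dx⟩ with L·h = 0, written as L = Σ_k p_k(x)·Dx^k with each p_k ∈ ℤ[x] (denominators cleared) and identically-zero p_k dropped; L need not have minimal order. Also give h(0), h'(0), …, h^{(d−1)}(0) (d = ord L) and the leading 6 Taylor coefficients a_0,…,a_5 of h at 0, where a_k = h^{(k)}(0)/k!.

f: a_k = -3, -3, -6, -9, -15, -24, …
h₀=f(r): pull back L_f along r ⇒ L₀.
Derive L from L₀ (diff closure).
L = (6 + 24·x + 48·x^2 + 68·x^3 + 84·x^4 + 60·x^5 + 20·x^6) + (-1 - 3·x + 12·x^3 + 25·x^4 + 24·x^5 + 14·x^6 + 4·x^7)·Dx  (order 1).
h: a_k = -3, -18, -63, -192, -555, -1548, …
ICs: h(0) = -3.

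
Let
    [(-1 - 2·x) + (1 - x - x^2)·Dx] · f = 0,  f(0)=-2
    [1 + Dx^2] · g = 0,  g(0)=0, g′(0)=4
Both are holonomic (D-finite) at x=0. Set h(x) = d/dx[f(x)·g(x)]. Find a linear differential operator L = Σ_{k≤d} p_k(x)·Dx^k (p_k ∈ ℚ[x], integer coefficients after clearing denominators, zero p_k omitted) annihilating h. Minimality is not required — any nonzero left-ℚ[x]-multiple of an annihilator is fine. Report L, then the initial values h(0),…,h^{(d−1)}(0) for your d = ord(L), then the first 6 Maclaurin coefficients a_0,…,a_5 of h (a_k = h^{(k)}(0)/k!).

L = (3 - 2·x - x^2 + 2·x^3 + x^4) + (4 + 10·x + 6·x^2 + 4·x^3)·Dx + (-1 + x^2 + 2·x^3 + x^4)·Dx^2  (order 2).
h: a_k = -8, -16, -44, -272/3, -187, -1802/5, …
ICs: h(0) = -8, h′(0) = -16.

f: a_k = -2, -2, -4, -6, -10, -16, …
g: a_k = 0, 4, 0, -2/3, 0, 1/30, …
h₀=f·g: eliminate ⇒ L₀, order ≤ 1·2.
h=h₀': d/dx-closure on L₀ ⇒ L.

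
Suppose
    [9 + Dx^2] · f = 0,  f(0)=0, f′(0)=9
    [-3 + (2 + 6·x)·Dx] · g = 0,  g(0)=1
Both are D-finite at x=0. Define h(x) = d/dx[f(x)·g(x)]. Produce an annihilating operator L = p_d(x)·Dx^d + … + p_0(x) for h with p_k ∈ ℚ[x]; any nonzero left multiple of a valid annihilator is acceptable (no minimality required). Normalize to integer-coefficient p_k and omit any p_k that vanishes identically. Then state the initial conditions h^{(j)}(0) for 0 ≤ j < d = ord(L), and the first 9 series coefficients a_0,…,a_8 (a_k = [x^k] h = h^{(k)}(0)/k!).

f: a_k = 0, 9, 0, -27/2, 0, 243/40, 0, -729/560, 0, …
g: a_k = 1, 3/2, -9/8, 27/16, -405/128, 1701/256, -15309/1024, 72171/2048, -2814669/32768, …
f·g: L₀ = L_f ⊗_s L_g, ord ≤ 2·1.
Differentiate: ansatz ord ≤ ord L₀ ⇒ L.
L = (477 + 3888·x + 11016·x^2 + 15552·x^3 + 11664·x^4) + (-12 - 324·x - 1296·x^2 - 1296·x^3)·Dx + (28 + 264·x + 972·x^2 + 1728·x^3 + 1296·x^4)·Dx^2  (order 2).
h: a_k = 9, 27, -567/8, -81/4, -4617/128, 177147/640, -716607/1024, 16898949/8960, -1215589275/229376, …
ICs: h(0) = 9, h′(0) = 27.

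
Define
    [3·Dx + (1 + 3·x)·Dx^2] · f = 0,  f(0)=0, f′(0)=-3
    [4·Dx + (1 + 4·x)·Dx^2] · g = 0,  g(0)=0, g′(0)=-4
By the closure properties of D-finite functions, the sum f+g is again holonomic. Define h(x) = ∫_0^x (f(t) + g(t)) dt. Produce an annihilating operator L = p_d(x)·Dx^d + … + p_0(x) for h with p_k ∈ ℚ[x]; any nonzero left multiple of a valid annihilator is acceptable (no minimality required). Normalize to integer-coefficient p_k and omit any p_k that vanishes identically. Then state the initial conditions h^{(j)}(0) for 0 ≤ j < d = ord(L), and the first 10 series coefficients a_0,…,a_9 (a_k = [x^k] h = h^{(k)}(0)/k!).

L = 24·Dx^2 + (14 + 48·x)·Dx^3 + (1 + 7·x + 12·x^2)·Dx^4  (order 4).
h: a_k = 0, 0, -7/2, 25/6, -91/12, 337/20, -1267/30, 4825/42, -2653/8, 72097/72, …
ICs: h(0) = 0, h′(0) = 0, h′′(0) = -7, h′′′(0) = 25.

f: a_k = 0, -3, 9/2, -9, 81/4, -243/5, 243/2, -2187/7, 6561/8, -2187, …
g: a_k = 0, -4, 8, -64/3, 64, -1024/5, 2048/3, -16384/7, 8192, -262144/9, …
L₀ := lclm(L_f,L_g); ord L₀ ≤ 2+2.
h=∫₀ˣh₀: take L = L₀·Dx.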